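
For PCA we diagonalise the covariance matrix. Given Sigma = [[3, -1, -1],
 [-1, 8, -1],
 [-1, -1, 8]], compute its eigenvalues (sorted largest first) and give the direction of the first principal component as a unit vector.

Step 1 — characteristic polynomial p(λ) = det(λI - Sigma) = λ³ - tr·λ² + c_1·λ - det, where tr = trace, c_1 = sum of the principal 2×2 minors, det = det(Sigma):
  tr = 3 + 8 + 8 = 19,
  c_1 = (3·8 - (-1)²) + (3·8 - (-1)²) + (8·8 - (-1)²) = 23 + 23 + 63 = 109,
  det = 3·(8·8 - (-1)²) - (-1)·((-1)·8 - (-1)·(-1)) + (-1)·((-1)·(-1) - 8·(-1)) = 3·(63) - (-1)·(-9) + (-1)·(9) = 171.
  So p(λ) = λ³ - 19λ² + 109λ - 171.
Step 2 — look for an integer root (rational root theorem: any rational root is an integer divisor of 171). Testing λ = 9:
  p(9) = 729 - 1539 + 981 - 171 = 0  ✓
  Dividing out (λ - 9): p(λ) = (λ - 9)(λ² - 10λ + 19).
Step 3 — remaining eigenvalues from the quadratic λ² - 10λ + 19 = 0:
  Δ = 10² - 4·19 = 100 - 76 = 24,  λ = (10 ± √24)/2 = (10 ± 4.899)/2 ≈ 7.4495 or 2.5505.
  Sorted: λ_1 = 9,  λ_2 = 7.4495,  λ_3 = 2.5505  (check: sum = 19 = tr ✓).

Step 4 — unit eigenvector for λ_1 = 9: v spans the null space of (Sigma - λ_1 I), whose rows are
  r_1 = (-6, -1, -1),  r_2 = (-1, -1, -1),  r_3 = (-1, -1, -1).
  v is orthogonal to every row, so take v ∝ r_1 × r_2 = ((-1)·(-1) - (-1)·(-1), (-1)·(-1) - (-6)·(-1), (-6)·(-1) - (-1)·(-1)) = (0, -5, 5).
  Rescale (divide by 5; multiply by -1 so the first nonzero entry is positive): u = (0, 1, -1).
  ||u|| = √((0)² + (1)² + (-1)²) = √(2) ≈ 1.4142,  v_1 = u/||u|| ≈ (0, 0.7071, -0.7071) (||v_1|| = 1).

λ_1 = 9,  λ_2 = 7.4495,  λ_3 = 2.5505;  v_1 ≈ (0, 0.7071, -0.7071)


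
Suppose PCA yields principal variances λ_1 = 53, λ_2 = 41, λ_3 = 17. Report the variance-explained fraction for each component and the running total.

Step 1 — total variance = trace(Sigma) = Σ λ_i = 53 + 41 + 17 = 111.

Step 2 — fraction explained by component i = λ_i / Σ λ:
  PC1: 53/111 = 0.4775
  PC2: 41/111 = 0.3694
  PC3: 17/111 = 0.1532

Step 3 — cumulative fraction after k components = (λ_1 + ... + λ_k) / Σ λ:
  k = 1: 53/111 = 0.4775
  k = 2: (53 + 41)/111 = 94/111 = 0.8468
  k = 3: (53 + 41 + 17)/111 = 111/111 = 1

Summary (fraction, with percent):

explained: PC1 0.4775 (47.75%), PC2 0.3694 (36.94%), PC3 0.1532 (15.32%);  cumulative: 0.4775, 0.8468, 1


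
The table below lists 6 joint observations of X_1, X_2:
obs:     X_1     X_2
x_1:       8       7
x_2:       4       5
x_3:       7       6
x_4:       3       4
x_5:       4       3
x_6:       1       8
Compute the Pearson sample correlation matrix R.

Step 1 — column means:
  mean(X_1) = (8 + 4 + 7 + 3 + 4 + 1) / 6 = 27/6 = 4.5
  mean(X_2) = (7 + 5 + 6 + 4 + 3 + 8) / 6 = 33/6 = 5.5

Step 2 — sample variances and covariances s[i,j] = (1/(n-1)) · Σ_k (x_{k,i} - mean_i) · (x_{k,j} - mean_j), with n-1 = 5:
  s[X_1,X_1] = ((3.5)·(3.5) + (-0.5)·(-0.5) + (2.5)·(2.5) + (-1.5)·(-1.5) + (-0.5)·(-0.5) + (-3.5)·(-3.5)) / 5 = 33.5/5 = 6.7
  s[X_1,X_2] = ((3.5)·(1.5) + (-0.5)·(-0.5) + (2.5)·(0.5) + (-1.5)·(-1.5) + (-0.5)·(-2.5) + (-3.5)·(2.5)) / 5 = 1.5/5 = 0.3
  s[X_2,X_2] = ((1.5)·(1.5) + (-0.5)·(-0.5) + (0.5)·(0.5) + (-1.5)·(-1.5) + (-2.5)·(-2.5) + (2.5)·(2.5)) / 5 = 17.5/5 = 3.5
  Sample standard deviations s_i = √(s[i,i]):
  s(X_1) = √(6.7) = 2.5884
  s(X_2) = √(3.5) = 1.8708

Step 3 — r_{ij} = s_{ij} / (s_i · s_j):
  r[X_1,X_1] = 1 (diagonal).
  r[X_1,X_2] = 0.3 / (2.5884 · 1.8708) = 0.3 / 4.8425 = 0.062
  r[X_2,X_2] = 1 (diagonal).

R is symmetric with unit diagonal. Assembling:

R = [[1, 0.062],
 [0.062, 1]]


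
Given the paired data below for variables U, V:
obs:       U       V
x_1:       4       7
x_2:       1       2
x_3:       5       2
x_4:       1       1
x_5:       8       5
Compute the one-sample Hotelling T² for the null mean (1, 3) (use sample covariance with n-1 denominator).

Step 1 — sample mean vector:
  mean(U) = (4 + 1 + 5 + 1 + 8) / 5 = 19/5 = 3.8
  mean(V) = (7 + 2 + 2 + 1 + 5) / 5 = 17/5 = 3.4
  x̄ = (3.8, 3.4),  deviation x̄ - mu_0 = (3.8, 3.4) - (1, 3) = (2.8, 0.4).

Step 2 — sample covariance matrix, S[i,j] = (1/(n-1)) · Σ_k (x_{k,i} - mean_i) · (x_{k,j} - mean_j), divisor n-1 = 4:
  S[U,U] = ((0.2)·(0.2) + (-2.8)·(-2.8) + (1.2)·(1.2) + (-2.8)·(-2.8) + (4.2)·(4.2)) / 4 = 34.8/4 = 8.7
  S[U,V] = ((0.2)·(3.6) + (-2.8)·(-1.4) + (1.2)·(-1.4) + (-2.8)·(-2.4) + (4.2)·(1.6)) / 4 = 16.4/4 = 4.1
  S[V,V] = ((3.6)·(3.6) + (-1.4)·(-1.4) + (-1.4)·(-1.4) + (-2.4)·(-2.4) + (1.6)·(1.6)) / 4 = 25.2/4 = 6.3
  S = [[8.7, 4.1],
 [4.1, 6.3]].

Step 3 — invert S. det(S) = 8.7·6.3 - (4.1)² = 38.
  S^{-1} = (1/det) · [[d, -b], [-b, a]] = [[0.1658, -0.1079],
 [-0.1079, 0.2289]].

Step 4 — quadratic form (x̄ - mu_0)^T · S^{-1} · (x̄ - mu_0):
  S^{-1} · (x̄ - mu_0) = (0.4211, -0.2105),
  (x̄ - mu_0)^T · [...] = (2.8)·(0.4211) + (0.4)·(-0.2105) = 1.0947.

Step 5 — scale by n: T² = 5 · 1.0947 = 5.4737.

T² ≈ 5.4737


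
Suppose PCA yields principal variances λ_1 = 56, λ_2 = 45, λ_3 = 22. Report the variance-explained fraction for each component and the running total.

Step 1 — total variance = trace(Sigma) = Σ λ_i = 56 + 45 + 22 = 123.

Step 2 — fraction explained by component i = λ_i / Σ λ:
  PC1: 56/123 = 0.4553
  PC2: 45/123 = 0.3659
  PC3: 22/123 = 0.1789

Step 3 — cumulative fraction after k components = (λ_1 + ... + λ_k) / Σ λ:
  k = 1: 56/123 = 0.4553
  k = 2: (56 + 45)/123 = 101/123 = 0.8211
  k = 3: (56 + 45 + 22)/123 = 123/123 = 1

Summary (fraction, with percent):

explained: PC1 0.4553 (45.53%), PC2 0.3659 (36.59%), PC3 0.1789 (17.89%);  cumulative: 0.4553, 0.8211, 1


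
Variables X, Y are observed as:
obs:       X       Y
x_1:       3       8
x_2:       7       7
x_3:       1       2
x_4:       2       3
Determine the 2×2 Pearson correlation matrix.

Step 1 — column means:
  mean(X) = (3 + 7 + 1 + 2) / 4 = 13/4 = 3.25
  mean(Y) = (8 + 7 + 2 + 3) / 4 = 20/4 = 5

Step 2 — sample variances and covariances s[i,j] = (1/(n-1)) · Σ_k (x_{k,i} - mean_i) · (x_{k,j} - mean_j), with n-1 = 3:
  s[X,X] = ((-0.25)·(-0.25) + (3.75)·(3.75) + (-2.25)·(-2.25) + (-1.25)·(-1.25)) / 3 = 20.75/3 = 6.9167
  s[X,Y] = ((-0.25)·(3) + (3.75)·(2) + (-2.25)·(-3) + (-1.25)·(-2)) / 3 = 16/3 = 5.3333
  s[Y,Y] = ((3)·(3) + (2)·(2) + (-3)·(-3) + (-2)·(-2)) / 3 = 26/3 = 8.6667
  Sample standard deviations s_i = √(s[i,i]):
  s(X) = √(6.9167) = 2.63
  s(Y) = √(8.6667) = 2.9439

Step 3 — r_{ij} = s_{ij} / (s_i · s_j):
  r[X,X] = 1 (diagonal).
  r[X,Y] = 5.3333 / (2.63 · 2.9439) = 5.3333 / 7.7424 = 0.6888
  r[Y,Y] = 1 (diagonal).

R is symmetric with unit diagonal. Assembling:

R = [[1, 0.6888],
 [0.6888, 1]]


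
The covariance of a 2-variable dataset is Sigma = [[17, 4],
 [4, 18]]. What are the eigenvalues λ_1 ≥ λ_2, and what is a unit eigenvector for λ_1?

Step 1 — characteristic polynomial of 2×2 Sigma:
  det(Sigma - λI) = λ² - trace · λ + det = 0.
  trace = 17 + 18 = 35, det = 17·18 - (4)² = 290.
Step 2 — discriminant:
  Δ = trace² - 4·det = 1225 - 1160 = 65.
Step 3 — eigenvalues:
  λ = (trace ± √Δ)/2 = (35 ± 8.0623)/2,
  λ_1 = 21.5311,  λ_2 = 13.4689.

Step 4 — unit eigenvector for λ_1: solve (Sigma - λ_1 I)v = 0. First row:
  (17 - 21.5311)·v_x + (4)·v_y = 0, i.e. (-4.5311)·v_x + (4)·v_y = 0,
  so v ∝ (b, λ_1 - a) = (4, 4.5311) = u.
  ||u|| = √((4)² + (4.5311)²) = √(36.5311) ≈ 6.0441,
  v_1 = u/||u|| ≈ (0.6618, 0.7497) (||v_1|| = 1).

λ_1 = 21.5311,  λ_2 = 13.4689;  v_1 ≈ (0.6618, 0.7497)


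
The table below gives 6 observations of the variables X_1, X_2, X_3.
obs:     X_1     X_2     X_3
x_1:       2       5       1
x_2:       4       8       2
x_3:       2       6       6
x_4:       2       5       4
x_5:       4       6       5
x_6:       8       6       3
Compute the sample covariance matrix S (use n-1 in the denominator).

Step 1 — column means:
  mean(X_1) = (2 + 4 + 2 + 2 + 4 + 8) / 6 = 22/6 = 3.6667
  mean(X_2) = (5 + 8 + 6 + 5 + 6 + 6) / 6 = 36/6 = 6
  mean(X_3) = (1 + 2 + 6 + 4 + 5 + 3) / 6 = 21/6 = 3.5

Step 2 — sample covariance S[i,j] = (1/(n-1)) · Σ_k (x_{k,i} - mean_i) · (x_{k,j} - mean_j), with n-1 = 5.
  S[X_1,X_1] = ((-1.6667)·(-1.6667) + (0.3333)·(0.3333) + (-1.6667)·(-1.6667) + (-1.6667)·(-1.6667) + (0.3333)·(0.3333) + (4.3333)·(4.3333)) / 5 = 27.3333/5 = 5.4667
  S[X_1,X_2] = ((-1.6667)·(-1) + (0.3333)·(2) + (-1.6667)·(0) + (-1.6667)·(-1) + (0.3333)·(0) + (4.3333)·(0)) / 5 = 4/5 = 0.8
  S[X_1,X_3] = ((-1.6667)·(-2.5) + (0.3333)·(-1.5) + (-1.6667)·(2.5) + (-1.6667)·(0.5) + (0.3333)·(1.5) + (4.3333)·(-0.5)) / 5 = -3/5 = -0.6
  S[X_2,X_2] = ((-1)·(-1) + (2)·(2) + (0)·(0) + (-1)·(-1) + (0)·(0) + (0)·(0)) / 5 = 6/5 = 1.2
  S[X_2,X_3] = ((-1)·(-2.5) + (2)·(-1.5) + (0)·(2.5) + (-1)·(0.5) + (0)·(1.5) + (0)·(-0.5)) / 5 = -1/5 = -0.2
  S[X_3,X_3] = ((-2.5)·(-2.5) + (-1.5)·(-1.5) + (2.5)·(2.5) + (0.5)·(0.5) + (1.5)·(1.5) + (-0.5)·(-0.5)) / 5 = 17.5/5 = 3.5

S is symmetric (S[j,i] = S[i,j]). Assembling:

S = [[5.4667, 0.8, -0.6],
 [0.8, 1.2, -0.2],
 [-0.6, -0.2, 3.5]]


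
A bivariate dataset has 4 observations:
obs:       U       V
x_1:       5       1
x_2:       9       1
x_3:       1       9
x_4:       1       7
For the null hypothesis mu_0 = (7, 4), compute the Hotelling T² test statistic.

Step 1 — sample mean vector:
  mean(U) = (5 + 9 + 1 + 1) / 4 = 16/4 = 4
  mean(V) = (1 + 1 + 9 + 7) / 4 = 18/4 = 4.5
  x̄ = (4, 4.5),  deviation x̄ - mu_0 = (4, 4.5) - (7, 4) = (-3, 0.5).

Step 2 — sample covariance matrix, S[i,j] = (1/(n-1)) · Σ_k (x_{k,i} - mean_i) · (x_{k,j} - mean_j), divisor n-1 = 3:
  S[U,U] = ((1)·(1) + (5)·(5) + (-3)·(-3) + (-3)·(-3)) / 3 = 44/3 = 14.6667
  S[U,V] = ((1)·(-3.5) + (5)·(-3.5) + (-3)·(4.5) + (-3)·(2.5)) / 3 = -42/3 = -14
  S[V,V] = ((-3.5)·(-3.5) + (-3.5)·(-3.5) + (4.5)·(4.5) + (2.5)·(2.5)) / 3 = 51/3 = 17
  S = [[14.6667, -14],
 [-14, 17]].

Step 3 — invert S. det(S) = 14.6667·17 - (-14)² = 53.3333.
  S^{-1} = (1/det) · [[d, -b], [-b, a]] = [[0.3188, 0.2625],
 [0.2625, 0.275]].

Step 4 — quadratic form (x̄ - mu_0)^T · S^{-1} · (x̄ - mu_0):
  S^{-1} · (x̄ - mu_0) = (-0.825, -0.65),
  (x̄ - mu_0)^T · [...] = (-3)·(-0.825) + (0.5)·(-0.65) = 2.15.

Step 5 — scale by n: T² = 4 · 2.15 = 8.6.

T² ≈ 8.6


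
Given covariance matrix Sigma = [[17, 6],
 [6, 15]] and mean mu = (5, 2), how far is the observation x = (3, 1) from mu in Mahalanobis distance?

Step 1 — centre the observation: (x - mu) = (-2, -1).

Step 2 — invert Sigma. det(Sigma) = 17·15 - (6)² = 219.
  Sigma^{-1} = (1/det) · [[d, -b], [-b, a]] = [[0.0685, -0.0274],
 [-0.0274, 0.0776]].

Step 3 — form the quadratic (x - mu)^T · Sigma^{-1} · (x - mu):
  Sigma^{-1} · (x - mu) = (-0.1096, -0.0228).
  (x - mu)^T · [Sigma^{-1} · (x - mu)] = (-2)·(-0.1096) + (-1)·(-0.0228) = 0.242.

Step 4 — take square root: d = √(0.242) ≈ 0.4919.

d(x, mu) = √(0.242) ≈ 0.4919


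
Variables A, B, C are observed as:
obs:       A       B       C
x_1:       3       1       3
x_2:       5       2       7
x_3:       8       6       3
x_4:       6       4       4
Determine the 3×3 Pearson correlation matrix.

Step 1 — column means:
  mean(A) = (3 + 5 + 8 + 6) / 4 = 22/4 = 5.5
  mean(B) = (1 + 2 + 6 + 4) / 4 = 13/4 = 3.25
  mean(C) = (3 + 7 + 3 + 4) / 4 = 17/4 = 4.25

Step 2 — sample variances and covariances s[i,j] = (1/(n-1)) · Σ_k (x_{k,i} - mean_i) · (x_{k,j} - mean_j), with n-1 = 3:
  s[A,A] = ((-2.5)·(-2.5) + (-0.5)·(-0.5) + (2.5)·(2.5) + (0.5)·(0.5)) / 3 = 13/3 = 4.3333
  s[A,B] = ((-2.5)·(-2.25) + (-0.5)·(-1.25) + (2.5)·(2.75) + (0.5)·(0.75)) / 3 = 13.5/3 = 4.5
  s[A,C] = ((-2.5)·(-1.25) + (-0.5)·(2.75) + (2.5)·(-1.25) + (0.5)·(-0.25)) / 3 = -1.5/3 = -0.5
  s[B,B] = ((-2.25)·(-2.25) + (-1.25)·(-1.25) + (2.75)·(2.75) + (0.75)·(0.75)) / 3 = 14.75/3 = 4.9167
  s[B,C] = ((-2.25)·(-1.25) + (-1.25)·(2.75) + (2.75)·(-1.25) + (0.75)·(-0.25)) / 3 = -4.25/3 = -1.4167
  s[C,C] = ((-1.25)·(-1.25) + (2.75)·(2.75) + (-1.25)·(-1.25) + (-0.25)·(-0.25)) / 3 = 10.75/3 = 3.5833
  Sample standard deviations s_i = √(s[i,i]):
  s(A) = √(4.3333) = 2.0817
  s(B) = √(4.9167) = 2.2174
  s(C) = √(3.5833) = 1.893

Step 3 — r_{ij} = s_{ij} / (s_i · s_j):
  r[A,A] = 1 (diagonal).
  r[A,B] = 4.5 / (2.0817 · 2.2174) = 4.5 / 4.6158 = 0.9749
  r[A,C] = -0.5 / (2.0817 · 1.893) = -0.5 / 3.9405 = -0.1269
  r[B,B] = 1 (diagonal).
  r[B,C] = -1.4167 / (2.2174 · 1.893) = -1.4167 / 4.1974 = -0.3375
  r[C,C] = 1 (diagonal).

R is symmetric with unit diagonal. Assembling:

R = [[1, 0.9749, -0.1269],
 [0.9749, 1, -0.3375],
 [-0.1269, -0.3375, 1]]


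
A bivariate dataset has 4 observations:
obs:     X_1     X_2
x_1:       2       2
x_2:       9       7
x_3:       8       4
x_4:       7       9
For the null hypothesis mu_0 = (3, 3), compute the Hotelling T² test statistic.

Step 1 — sample mean vector:
  mean(X_1) = (2 + 9 + 8 + 7) / 4 = 26/4 = 6.5
  mean(X_2) = (2 + 7 + 4 + 9) / 4 = 22/4 = 5.5
  x̄ = (6.5, 5.5),  deviation x̄ - mu_0 = (6.5, 5.5) - (3, 3) = (3.5, 2.5).

Step 2 — sample covariance matrix, S[i,j] = (1/(n-1)) · Σ_k (x_{k,i} - mean_i) · (x_{k,j} - mean_j), divisor n-1 = 3:
  S[X_1,X_1] = ((-4.5)·(-4.5) + (2.5)·(2.5) + (1.5)·(1.5) + (0.5)·(0.5)) / 3 = 29/3 = 9.6667
  S[X_1,X_2] = ((-4.5)·(-3.5) + (2.5)·(1.5) + (1.5)·(-1.5) + (0.5)·(3.5)) / 3 = 19/3 = 6.3333
  S[X_2,X_2] = ((-3.5)·(-3.5) + (1.5)·(1.5) + (-1.5)·(-1.5) + (3.5)·(3.5)) / 3 = 29/3 = 9.6667
  S = [[9.6667, 6.3333],
 [6.3333, 9.6667]].

Step 3 — invert S. det(S) = 9.6667·9.6667 - (6.3333)² = 53.3333.
  S^{-1} = (1/det) · [[d, -b], [-b, a]] = [[0.1813, -0.1188],
 [-0.1188, 0.1813]].

Step 4 — quadratic form (x̄ - mu_0)^T · S^{-1} · (x̄ - mu_0):
  S^{-1} · (x̄ - mu_0) = (0.3375, 0.0375),
  (x̄ - mu_0)^T · [...] = (3.5)·(0.3375) + (2.5)·(0.0375) = 1.275.

Step 5 — scale by n: T² = 4 · 1.275 = 5.1.

T² ≈ 5.1


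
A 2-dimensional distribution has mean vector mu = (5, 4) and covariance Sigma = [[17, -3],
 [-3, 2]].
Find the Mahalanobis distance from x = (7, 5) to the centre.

Step 1 — centre the observation: (x - mu) = (2, 1).

Step 2 — invert Sigma. det(Sigma) = 17·2 - (-3)² = 25.
  Sigma^{-1} = (1/det) · [[d, -b], [-b, a]] = [[0.08, 0.12],
 [0.12, 0.68]].

Step 3 — form the quadratic (x - mu)^T · Sigma^{-1} · (x - mu):
  Sigma^{-1} · (x - mu) = (0.28, 0.92).
  (x - mu)^T · [Sigma^{-1} · (x - mu)] = (2)·(0.28) + (1)·(0.92) = 1.48.

Step 4 — take square root: d = √(1.48) ≈ 1.2166.

d(x, mu) = √(1.48) ≈ 1.2166


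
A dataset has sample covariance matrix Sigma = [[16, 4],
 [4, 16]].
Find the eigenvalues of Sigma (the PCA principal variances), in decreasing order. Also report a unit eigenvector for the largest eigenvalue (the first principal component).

Step 1 — characteristic polynomial of 2×2 Sigma:
  det(Sigma - λI) = λ² - trace · λ + det = 0.
  trace = 16 + 16 = 32, det = 16·16 - (4)² = 240.
Step 2 — discriminant:
  Δ = trace² - 4·det = 1024 - 960 = 64.
Step 3 — eigenvalues:
  λ = (trace ± √Δ)/2 = (32 ± 8)/2,
  λ_1 = 20,  λ_2 = 12.

Step 4 — unit eigenvector for λ_1: solve (Sigma - λ_1 I)v = 0. First row:
  (16 - 20)·v_x + (4)·v_y = 0, i.e. (-4)·v_x + (4)·v_y = 0,
  so v ∝ (b, λ_1 - a) = (4, 4) = u.
  ||u|| = √((4)² + (4)²) = √(32) ≈ 5.6569,
  v_1 = u/||u|| ≈ (0.7071, 0.7071) (||v_1|| = 1).

λ_1 = 20,  λ_2 = 12;  v_1 ≈ (0.7071, 0.7071)


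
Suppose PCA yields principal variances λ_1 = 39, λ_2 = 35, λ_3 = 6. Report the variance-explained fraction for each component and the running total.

Step 1 — total variance = trace(Sigma) = Σ λ_i = 39 + 35 + 6 = 80.

Step 2 — fraction explained by component i = λ_i / Σ λ:
  PC1: 39/80 = 0.4875
  PC2: 35/80 = 0.4375
  PC3: 6/80 = 0.075

Step 3 — cumulative fraction after k components = (λ_1 + ... + λ_k) / Σ λ:
  k = 1: 39/80 = 0.4875
  k = 2: (39 + 35)/80 = 74/80 = 0.925
  k = 3: (39 + 35 + 6)/80 = 80/80 = 1

Summary (fraction, with percent):

explained: PC1 0.4875 (48.75%), PC2 0.4375 (43.75%), PC3 0.075 (7.5%);  cumulative: 0.4875, 0.925, 1


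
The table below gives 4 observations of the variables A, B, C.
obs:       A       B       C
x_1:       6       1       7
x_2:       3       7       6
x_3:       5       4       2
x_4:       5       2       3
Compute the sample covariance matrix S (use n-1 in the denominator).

Step 1 — column means:
  mean(A) = (6 + 3 + 5 + 5) / 4 = 19/4 = 4.75
  mean(B) = (1 + 7 + 4 + 2) / 4 = 14/4 = 3.5
  mean(C) = (7 + 6 + 2 + 3) / 4 = 18/4 = 4.5

Step 2 — sample covariance S[i,j] = (1/(n-1)) · Σ_k (x_{k,i} - mean_i) · (x_{k,j} - mean_j), with n-1 = 3.
  S[A,A] = ((1.25)·(1.25) + (-1.75)·(-1.75) + (0.25)·(0.25) + (0.25)·(0.25)) / 3 = 4.75/3 = 1.5833
  S[A,B] = ((1.25)·(-2.5) + (-1.75)·(3.5) + (0.25)·(0.5) + (0.25)·(-1.5)) / 3 = -9.5/3 = -3.1667
  S[A,C] = ((1.25)·(2.5) + (-1.75)·(1.5) + (0.25)·(-2.5) + (0.25)·(-1.5)) / 3 = -0.5/3 = -0.1667
  S[B,B] = ((-2.5)·(-2.5) + (3.5)·(3.5) + (0.5)·(0.5) + (-1.5)·(-1.5)) / 3 = 21/3 = 7
  S[B,C] = ((-2.5)·(2.5) + (3.5)·(1.5) + (0.5)·(-2.5) + (-1.5)·(-1.5)) / 3 = 0/3 = 0
  S[C,C] = ((2.5)·(2.5) + (1.5)·(1.5) + (-2.5)·(-2.5) + (-1.5)·(-1.5)) / 3 = 17/3 = 5.6667

S is symmetric (S[j,i] = S[i,j]). Assembling:

S = [[1.5833, -3.1667, -0.1667],
 [-3.1667, 7, 0],
 [-0.1667, 0, 5.6667]]


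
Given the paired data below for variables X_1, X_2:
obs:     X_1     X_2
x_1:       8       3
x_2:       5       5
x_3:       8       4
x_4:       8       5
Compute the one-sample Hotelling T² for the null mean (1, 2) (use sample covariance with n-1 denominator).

Step 1 — sample mean vector:
  mean(X_1) = (8 + 5 + 8 + 8) / 4 = 29/4 = 7.25
  mean(X_2) = (3 + 5 + 4 + 5) / 4 = 17/4 = 4.25
  x̄ = (7.25, 4.25),  deviation x̄ - mu_0 = (7.25, 4.25) - (1, 2) = (6.25, 2.25).

Step 2 — sample covariance matrix, S[i,j] = (1/(n-1)) · Σ_k (x_{k,i} - mean_i) · (x_{k,j} - mean_j), divisor n-1 = 3:
  S[X_1,X_1] = ((0.75)·(0.75) + (-2.25)·(-2.25) + (0.75)·(0.75) + (0.75)·(0.75)) / 3 = 6.75/3 = 2.25
  S[X_1,X_2] = ((0.75)·(-1.25) + (-2.25)·(0.75) + (0.75)·(-0.25) + (0.75)·(0.75)) / 3 = -2.25/3 = -0.75
  S[X_2,X_2] = ((-1.25)·(-1.25) + (0.75)·(0.75) + (-0.25)·(-0.25) + (0.75)·(0.75)) / 3 = 2.75/3 = 0.9167
  S = [[2.25, -0.75],
 [-0.75, 0.9167]].

Step 3 — invert S. det(S) = 2.25·0.9167 - (-0.75)² = 1.5.
  S^{-1} = (1/det) · [[d, -b], [-b, a]] = [[0.6111, 0.5],
 [0.5, 1.5]].

Step 4 — quadratic form (x̄ - mu_0)^T · S^{-1} · (x̄ - mu_0):
  S^{-1} · (x̄ - mu_0) = (4.9444, 6.5),
  (x̄ - mu_0)^T · [...] = (6.25)·(4.9444) + (2.25)·(6.5) = 45.5278.

Step 5 — scale by n: T² = 4 · 45.5278 = 182.1111.

T² ≈ 182.1111


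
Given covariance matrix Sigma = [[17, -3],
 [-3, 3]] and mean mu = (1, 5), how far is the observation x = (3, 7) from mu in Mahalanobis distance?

Step 1 — centre the observation: (x - mu) = (2, 2).

Step 2 — invert Sigma. det(Sigma) = 17·3 - (-3)² = 42.
  Sigma^{-1} = (1/det) · [[d, -b], [-b, a]] = [[0.0714, 0.0714],
 [0.0714, 0.4048]].

Step 3 — form the quadratic (x - mu)^T · Sigma^{-1} · (x - mu):
  Sigma^{-1} · (x - mu) = (0.2857, 0.9524).
  (x - mu)^T · [Sigma^{-1} · (x - mu)] = (2)·(0.2857) + (2)·(0.9524) = 2.4762.

Step 4 — take square root: d = √(2.4762) ≈ 1.5736.

d(x, mu) = √(2.4762) ≈ 1.5736


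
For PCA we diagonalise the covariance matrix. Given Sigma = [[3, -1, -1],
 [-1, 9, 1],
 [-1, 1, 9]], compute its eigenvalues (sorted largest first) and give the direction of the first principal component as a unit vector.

Step 1 — characteristic polynomial p(λ) = det(λI - Sigma) = λ³ - tr·λ² + c_1·λ - det, where tr = trace, c_1 = sum of the principal 2×2 minors, det = det(Sigma):
  tr = 3 + 9 + 9 = 21,
  c_1 = (3·9 - (-1)²) + (3·9 - (-1)²) + (9·9 - (1)²) = 26 + 26 + 80 = 132,
  det = 3·(9·9 - (1)²) - (-1)·((-1)·9 - (1)·(-1)) + (-1)·((-1)·(1) - 9·(-1)) = 3·(80) - (-1)·(-8) + (-1)·(8) = 224.
  So p(λ) = λ³ - 21λ² + 132λ - 224.
Step 2 — look for an integer root (rational root theorem: any rational root is an integer divisor of 224). Testing λ = 8:
  p(8) = 512 - 1344 + 1056 - 224 = 0  ✓
  Dividing out (λ - 8): p(λ) = (λ - 8)(λ² - 13λ + 28).
Step 3 — remaining eigenvalues from the quadratic λ² - 13λ + 28 = 0:
  Δ = 13² - 4·28 = 169 - 112 = 57,  λ = (13 ± √57)/2 = (13 ± 7.5498)/2 ≈ 10.2749 or 2.7251.
  Sorted: λ_1 = 10.2749,  λ_2 = 8,  λ_3 = 2.7251  (check: sum = 21 = tr ✓).

Step 4 — unit eigenvector for λ_1 ≈ 10.2749: v spans the null space of (Sigma - λ_1 I), whose rows are
  r_1 = (-7.2749, -1, -1),  r_2 = (-1, -1.2749, 1),  r_3 = (-1, 1, -1.2749).
  v is orthogonal to every row, so take v ∝ r_1 × r_2 = ((-1)·(1) - (-1)·(-1.2749), (-1)·(-1) - (-7.2749)·(1), (-7.2749)·(-1.2749) - (-1)·(-1)) ≈ (-2.2749, 8.2749, 8.2749).
  Rescale (multiply by -1 so the first nonzero entry is positive): u = (2.2749, -8.2749, -8.2749).
  ||u|| = √((2.2749)² + (-8.2749)² + (-8.2749)²) = √(142.1238) ≈ 11.9216,  v_1 = u/||u|| ≈ (0.1908, -0.6941, -0.6941) (||v_1|| = 1).

λ_1 = 10.2749,  λ_2 = 8,  λ_3 = 2.7251;  v_1 ≈ (0.1908, -0.6941, -0.6941)


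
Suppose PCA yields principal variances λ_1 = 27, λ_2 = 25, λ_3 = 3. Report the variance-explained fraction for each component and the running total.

Step 1 — total variance = trace(Sigma) = Σ λ_i = 27 + 25 + 3 = 55.

Step 2 — fraction explained by component i = λ_i / Σ λ:
  PC1: 27/55 = 0.4909
  PC2: 25/55 = 0.4545
  PC3: 3/55 = 0.0545

Step 3 — cumulative fraction after k components = (λ_1 + ... + λ_k) / Σ λ:
  k = 1: 27/55 = 0.4909
  k = 2: (27 + 25)/55 = 52/55 = 0.9455
  k = 3: (27 + 25 + 3)/55 = 55/55 = 1

Summary (fraction, with percent):

explained: PC1 0.4909 (49.09%), PC2 0.4545 (45.45%), PC3 0.0545 (5.45%);  cumulative: 0.4909, 0.9455, 1


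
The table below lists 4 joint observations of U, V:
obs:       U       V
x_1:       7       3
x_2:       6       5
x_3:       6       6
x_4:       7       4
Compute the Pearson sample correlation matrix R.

Step 1 — column means:
  mean(U) = (7 + 6 + 6 + 7) / 4 = 26/4 = 6.5
  mean(V) = (3 + 5 + 6 + 4) / 4 = 18/4 = 4.5

Step 2 — sample variances and covariances s[i,j] = (1/(n-1)) · Σ_k (x_{k,i} - mean_i) · (x_{k,j} - mean_j), with n-1 = 3:
  s[U,U] = ((0.5)·(0.5) + (-0.5)·(-0.5) + (-0.5)·(-0.5) + (0.5)·(0.5)) / 3 = 1/3 = 0.3333
  s[U,V] = ((0.5)·(-1.5) + (-0.5)·(0.5) + (-0.5)·(1.5) + (0.5)·(-0.5)) / 3 = -2/3 = -0.6667
  s[V,V] = ((-1.5)·(-1.5) + (0.5)·(0.5) + (1.5)·(1.5) + (-0.5)·(-0.5)) / 3 = 5/3 = 1.6667
  Sample standard deviations s_i = √(s[i,i]):
  s(U) = √(0.3333) = 0.5774
  s(V) = √(1.6667) = 1.291

Step 3 — r_{ij} = s_{ij} / (s_i · s_j):
  r[U,U] = 1 (diagonal).
  r[U,V] = -0.6667 / (0.5774 · 1.291) = -0.6667 / 0.7454 = -0.8944
  r[V,V] = 1 (diagonal).

R is symmetric with unit diagonal. Assembling:

R = [[1, -0.8944],
 [-0.8944, 1]]


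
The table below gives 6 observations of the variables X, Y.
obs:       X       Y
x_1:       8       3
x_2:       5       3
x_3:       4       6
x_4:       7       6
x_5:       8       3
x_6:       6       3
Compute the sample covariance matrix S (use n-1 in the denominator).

Step 1 — column means:
  mean(X) = (8 + 5 + 4 + 7 + 8 + 6) / 6 = 38/6 = 6.3333
  mean(Y) = (3 + 3 + 6 + 6 + 3 + 3) / 6 = 24/6 = 4

Step 2 — sample covariance S[i,j] = (1/(n-1)) · Σ_k (x_{k,i} - mean_i) · (x_{k,j} - mean_j), with n-1 = 5.
  S[X,X] = ((1.6667)·(1.6667) + (-1.3333)·(-1.3333) + (-2.3333)·(-2.3333) + (0.6667)·(0.6667) + (1.6667)·(1.6667) + (-0.3333)·(-0.3333)) / 5 = 13.3333/5 = 2.6667
  S[X,Y] = ((1.6667)·(-1) + (-1.3333)·(-1) + (-2.3333)·(2) + (0.6667)·(2) + (1.6667)·(-1) + (-0.3333)·(-1)) / 5 = -5/5 = -1
  S[Y,Y] = ((-1)·(-1) + (-1)·(-1) + (2)·(2) + (2)·(2) + (-1)·(-1) + (-1)·(-1)) / 5 = 12/5 = 2.4

S is symmetric (S[j,i] = S[i,j]). Assembling:

S = [[2.6667, -1],
 [-1, 2.4]]


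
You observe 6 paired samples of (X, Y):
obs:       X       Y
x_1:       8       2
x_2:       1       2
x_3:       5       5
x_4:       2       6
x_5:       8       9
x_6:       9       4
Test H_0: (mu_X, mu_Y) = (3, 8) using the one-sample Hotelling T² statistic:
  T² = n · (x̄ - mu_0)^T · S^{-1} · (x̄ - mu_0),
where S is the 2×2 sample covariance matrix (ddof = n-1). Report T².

Step 1 — sample mean vector:
  mean(X) = (8 + 1 + 5 + 2 + 8 + 9) / 6 = 33/6 = 5.5
  mean(Y) = (2 + 2 + 5 + 6 + 9 + 4) / 6 = 28/6 = 4.6667
  x̄ = (5.5, 4.6667),  deviation x̄ - mu_0 = (5.5, 4.6667) - (3, 8) = (2.5, -3.3333).

Step 2 — sample covariance matrix, S[i,j] = (1/(n-1)) · Σ_k (x_{k,i} - mean_i) · (x_{k,j} - mean_j), divisor n-1 = 5:
  S[X,X] = ((2.5)·(2.5) + (-4.5)·(-4.5) + (-0.5)·(-0.5) + (-3.5)·(-3.5) + (2.5)·(2.5) + (3.5)·(3.5)) / 5 = 57.5/5 = 11.5
  S[X,Y] = ((2.5)·(-2.6667) + (-4.5)·(-2.6667) + (-0.5)·(0.3333) + (-3.5)·(1.3333) + (2.5)·(4.3333) + (3.5)·(-0.6667)) / 5 = 9/5 = 1.8
  S[Y,Y] = ((-2.6667)·(-2.6667) + (-2.6667)·(-2.6667) + (0.3333)·(0.3333) + (1.3333)·(1.3333) + (4.3333)·(4.3333) + (-0.6667)·(-0.6667)) / 5 = 35.3333/5 = 7.0667
  S = [[11.5, 1.8],
 [1.8, 7.0667]].

Step 3 — invert S. det(S) = 11.5·7.0667 - (1.8)² = 78.0267.
  S^{-1} = (1/det) · [[d, -b], [-b, a]] = [[0.0906, -0.0231],
 [-0.0231, 0.1474]].

Step 4 — quadratic form (x̄ - mu_0)^T · S^{-1} · (x̄ - mu_0):
  S^{-1} · (x̄ - mu_0) = (0.3033, -0.549),
  (x̄ - mu_0)^T · [...] = (2.5)·(0.3033) + (-3.3333)·(-0.549) = 2.5881.

Step 5 — scale by n: T² = 6 · 2.5881 = 15.5289.

T² ≈ 15.5289


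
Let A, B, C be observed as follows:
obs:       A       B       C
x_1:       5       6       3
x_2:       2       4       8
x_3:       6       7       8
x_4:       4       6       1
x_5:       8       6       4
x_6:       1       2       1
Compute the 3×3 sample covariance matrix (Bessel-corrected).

Step 1 — column means:
  mean(A) = (5 + 2 + 6 + 4 + 8 + 1) / 6 = 26/6 = 4.3333
  mean(B) = (6 + 4 + 7 + 6 + 6 + 2) / 6 = 31/6 = 5.1667
  mean(C) = (3 + 8 + 8 + 1 + 4 + 1) / 6 = 25/6 = 4.1667

Step 2 — sample covariance S[i,j] = (1/(n-1)) · Σ_k (x_{k,i} - mean_i) · (x_{k,j} - mean_j), with n-1 = 5.
  S[A,A] = ((0.6667)·(0.6667) + (-2.3333)·(-2.3333) + (1.6667)·(1.6667) + (-0.3333)·(-0.3333) + (3.6667)·(3.6667) + (-3.3333)·(-3.3333)) / 5 = 33.3333/5 = 6.6667
  S[A,B] = ((0.6667)·(0.8333) + (-2.3333)·(-1.1667) + (1.6667)·(1.8333) + (-0.3333)·(0.8333) + (3.6667)·(0.8333) + (-3.3333)·(-3.1667)) / 5 = 19.6667/5 = 3.9333
  S[A,C] = ((0.6667)·(-1.1667) + (-2.3333)·(3.8333) + (1.6667)·(3.8333) + (-0.3333)·(-3.1667) + (3.6667)·(-0.1667) + (-3.3333)·(-3.1667)) / 5 = 7.6667/5 = 1.5333
  S[B,B] = ((0.8333)·(0.8333) + (-1.1667)·(-1.1667) + (1.8333)·(1.8333) + (0.8333)·(0.8333) + (0.8333)·(0.8333) + (-3.1667)·(-3.1667)) / 5 = 16.8333/5 = 3.3667
  S[B,C] = ((0.8333)·(-1.1667) + (-1.1667)·(3.8333) + (1.8333)·(3.8333) + (0.8333)·(-3.1667) + (0.8333)·(-0.1667) + (-3.1667)·(-3.1667)) / 5 = 8.8333/5 = 1.7667
  S[C,C] = ((-1.1667)·(-1.1667) + (3.8333)·(3.8333) + (3.8333)·(3.8333) + (-3.1667)·(-3.1667) + (-0.1667)·(-0.1667) + (-3.1667)·(-3.1667)) / 5 = 50.8333/5 = 10.1667

S is symmetric (S[j,i] = S[i,j]). Assembling:

S = [[6.6667, 3.9333, 1.5333],
 [3.9333, 3.3667, 1.7667],
 [1.5333, 1.7667, 10.1667]]


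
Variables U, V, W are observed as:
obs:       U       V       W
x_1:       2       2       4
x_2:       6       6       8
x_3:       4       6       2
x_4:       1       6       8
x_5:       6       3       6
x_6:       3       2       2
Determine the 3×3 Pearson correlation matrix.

Step 1 — column means:
  mean(U) = (2 + 6 + 4 + 1 + 6 + 3) / 6 = 22/6 = 3.6667
  mean(V) = (2 + 6 + 6 + 6 + 3 + 2) / 6 = 25/6 = 4.1667
  mean(W) = (4 + 8 + 2 + 8 + 6 + 2) / 6 = 30/6 = 5

Step 2 — sample variances and covariances s[i,j] = (1/(n-1)) · Σ_k (x_{k,i} - mean_i) · (x_{k,j} - mean_j), with n-1 = 5:
  s[U,U] = ((-1.6667)·(-1.6667) + (2.3333)·(2.3333) + (0.3333)·(0.3333) + (-2.6667)·(-2.6667) + (2.3333)·(2.3333) + (-0.6667)·(-0.6667)) / 5 = 21.3333/5 = 4.2667
  s[U,V] = ((-1.6667)·(-2.1667) + (2.3333)·(1.8333) + (0.3333)·(1.8333) + (-2.6667)·(1.8333) + (2.3333)·(-1.1667) + (-0.6667)·(-2.1667)) / 5 = 2.3333/5 = 0.4667
  s[U,W] = ((-1.6667)·(-1) + (2.3333)·(3) + (0.3333)·(-3) + (-2.6667)·(3) + (2.3333)·(1) + (-0.6667)·(-3)) / 5 = 4/5 = 0.8
  s[V,V] = ((-2.1667)·(-2.1667) + (1.8333)·(1.8333) + (1.8333)·(1.8333) + (1.8333)·(1.8333) + (-1.1667)·(-1.1667) + (-2.1667)·(-2.1667)) / 5 = 20.8333/5 = 4.1667
  s[V,W] = ((-2.1667)·(-1) + (1.8333)·(3) + (1.8333)·(-3) + (1.8333)·(3) + (-1.1667)·(1) + (-2.1667)·(-3)) / 5 = 13/5 = 2.6
  s[W,W] = ((-1)·(-1) + (3)·(3) + (-3)·(-3) + (3)·(3) + (1)·(1) + (-3)·(-3)) / 5 = 38/5 = 7.6
  Sample standard deviations s_i = √(s[i,i]):
  s(U) = √(4.2667) = 2.0656
  s(V) = √(4.1667) = 2.0412
  s(W) = √(7.6) = 2.7568

Step 3 — r_{ij} = s_{ij} / (s_i · s_j):
  r[U,U] = 1 (diagonal).
  r[U,V] = 0.4667 / (2.0656 · 2.0412) = 0.4667 / 4.2164 = 0.1107
  r[U,W] = 0.8 / (2.0656 · 2.7568) = 0.8 / 5.6944 = 0.1405
  r[V,V] = 1 (diagonal).
  r[V,W] = 2.6 / (2.0412 · 2.7568) = 2.6 / 5.6273 = 0.462
  r[W,W] = 1 (diagonal).

R is symmetric with unit diagonal. Assembling:

R = [[1, 0.1107, 0.1405],
 [0.1107, 1, 0.462],
 [0.1405, 0.462, 1]]


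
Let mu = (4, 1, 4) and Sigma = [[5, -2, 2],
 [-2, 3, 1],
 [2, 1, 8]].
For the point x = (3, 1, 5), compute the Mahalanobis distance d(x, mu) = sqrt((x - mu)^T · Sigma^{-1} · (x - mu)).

Step 1 — centre the observation: (x - mu) = (-1, 0, 1).

Step 2 — invert Sigma (cofactor / det for 3×3, or solve directly):
  Sigma^{-1} = [[0.3651, 0.2857, -0.127],
 [0.2857, 0.5714, -0.1429],
 [-0.127, -0.1429, 0.1746]].

Step 3 — form the quadratic (x - mu)^T · Sigma^{-1} · (x - mu):
  Sigma^{-1} · (x - mu) = (-0.4921, -0.4286, 0.3016).
  (x - mu)^T · [Sigma^{-1} · (x - mu)] = (-1)·(-0.4921) + (0)·(-0.4286) + (1)·(0.3016) = 0.7937.

Step 4 — take square root: d = √(0.7937) ≈ 0.8909.

d(x, mu) = √(0.7937) ≈ 0.8909


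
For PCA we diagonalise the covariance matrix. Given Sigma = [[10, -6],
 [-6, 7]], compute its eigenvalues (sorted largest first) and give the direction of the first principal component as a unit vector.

Step 1 — characteristic polynomial of 2×2 Sigma:
  det(Sigma - λI) = λ² - trace · λ + det = 0.
  trace = 10 + 7 = 17, det = 10·7 - (-6)² = 34.
Step 2 — discriminant:
  Δ = trace² - 4·det = 289 - 136 = 153.
Step 3 — eigenvalues:
  λ = (trace ± √Δ)/2 = (17 ± 12.3693)/2,
  λ_1 = 14.6847,  λ_2 = 2.3153.

Step 4 — unit eigenvector for λ_1: solve (Sigma - λ_1 I)v = 0. First row:
  (10 - 14.6847)·v_x + (-6)·v_y = 0, i.e. (-4.6847)·v_x + (-6)·v_y = 0,
  so v ∝ (b, λ_1 - a) = (-6, 4.6847); multiply by -1 so the first entry is positive: u = (6, -4.6847).
  ||u|| = √((6)² + (-4.6847)²) = √(57.946) ≈ 7.6122,
  v_1 = u/||u|| ≈ (0.7882, -0.6154) (||v_1|| = 1).

λ_1 = 14.6847,  λ_2 = 2.3153;  v_1 ≈ (0.7882, -0.6154)


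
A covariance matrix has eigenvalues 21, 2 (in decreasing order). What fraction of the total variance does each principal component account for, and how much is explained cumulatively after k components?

Step 1 — total variance = trace(Sigma) = Σ λ_i = 21 + 2 = 23.

Step 2 — fraction explained by component i = λ_i / Σ λ:
  PC1: 21/23 = 0.913
  PC2: 2/23 = 0.087

Step 3 — cumulative fraction after k components = (λ_1 + ... + λ_k) / Σ λ:
  k = 1: 21/23 = 0.913
  k = 2: (21 + 2)/23 = 23/23 = 1

Summary (fraction, with percent):

explained: PC1 0.913 (91.3%), PC2 0.087 (8.7%);  cumulative: 0.913, 1


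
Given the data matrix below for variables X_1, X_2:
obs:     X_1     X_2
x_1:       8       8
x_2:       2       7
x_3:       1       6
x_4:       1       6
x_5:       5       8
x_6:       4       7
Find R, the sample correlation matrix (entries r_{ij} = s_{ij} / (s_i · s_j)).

Step 1 — column means:
  mean(X_1) = (8 + 2 + 1 + 1 + 5 + 4) / 6 = 21/6 = 3.5
  mean(X_2) = (8 + 7 + 6 + 6 + 8 + 7) / 6 = 42/6 = 7

Step 2 — sample variances and covariances s[i,j] = (1/(n-1)) · Σ_k (x_{k,i} - mean_i) · (x_{k,j} - mean_j), with n-1 = 5:
  s[X_1,X_1] = ((4.5)·(4.5) + (-1.5)·(-1.5) + (-2.5)·(-2.5) + (-2.5)·(-2.5) + (1.5)·(1.5) + (0.5)·(0.5)) / 5 = 37.5/5 = 7.5
  s[X_1,X_2] = ((4.5)·(1) + (-1.5)·(0) + (-2.5)·(-1) + (-2.5)·(-1) + (1.5)·(1) + (0.5)·(0)) / 5 = 11/5 = 2.2
  s[X_2,X_2] = ((1)·(1) + (0)·(0) + (-1)·(-1) + (-1)·(-1) + (1)·(1) + (0)·(0)) / 5 = 4/5 = 0.8
  Sample standard deviations s_i = √(s[i,i]):
  s(X_1) = √(7.5) = 2.7386
  s(X_2) = √(0.8) = 0.8944

Step 3 — r_{ij} = s_{ij} / (s_i · s_j):
  r[X_1,X_1] = 1 (diagonal).
  r[X_1,X_2] = 2.2 / (2.7386 · 0.8944) = 2.2 / 2.4495 = 0.8981
  r[X_2,X_2] = 1 (diagonal).

R is symmetric with unit diagonal. Assembling:

R = [[1, 0.8981],
 [0.8981, 1]]


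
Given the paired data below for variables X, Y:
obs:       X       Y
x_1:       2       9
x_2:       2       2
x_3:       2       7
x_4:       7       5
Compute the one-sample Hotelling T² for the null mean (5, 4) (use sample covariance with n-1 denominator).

Step 1 — sample mean vector:
  mean(X) = (2 + 2 + 2 + 7) / 4 = 13/4 = 3.25
  mean(Y) = (9 + 2 + 7 + 5) / 4 = 23/4 = 5.75
  x̄ = (3.25, 5.75),  deviation x̄ - mu_0 = (3.25, 5.75) - (5, 4) = (-1.75, 1.75).

Step 2 — sample covariance matrix, S[i,j] = (1/(n-1)) · Σ_k (x_{k,i} - mean_i) · (x_{k,j} - mean_j), divisor n-1 = 3:
  S[X,X] = ((-1.25)·(-1.25) + (-1.25)·(-1.25) + (-1.25)·(-1.25) + (3.75)·(3.75)) / 3 = 18.75/3 = 6.25
  S[X,Y] = ((-1.25)·(3.25) + (-1.25)·(-3.75) + (-1.25)·(1.25) + (3.75)·(-0.75)) / 3 = -3.75/3 = -1.25
  S[Y,Y] = ((3.25)·(3.25) + (-3.75)·(-3.75) + (1.25)·(1.25) + (-0.75)·(-0.75)) / 3 = 26.75/3 = 8.9167
  S = [[6.25, -1.25],
 [-1.25, 8.9167]].

Step 3 — invert S. det(S) = 6.25·8.9167 - (-1.25)² = 54.1667.
  S^{-1} = (1/det) · [[d, -b], [-b, a]] = [[0.1646, 0.0231],
 [0.0231, 0.1154]].

Step 4 — quadratic form (x̄ - mu_0)^T · S^{-1} · (x̄ - mu_0):
  S^{-1} · (x̄ - mu_0) = (-0.2477, 0.1615),
  (x̄ - mu_0)^T · [...] = (-1.75)·(-0.2477) + (1.75)·(0.1615) = 0.7162.

Step 5 — scale by n: T² = 4 · 0.7162 = 2.8646.

T² ≈ 2.8646


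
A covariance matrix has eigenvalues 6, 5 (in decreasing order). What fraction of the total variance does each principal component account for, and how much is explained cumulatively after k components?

Step 1 — total variance = trace(Sigma) = Σ λ_i = 6 + 5 = 11.

Step 2 — fraction explained by component i = λ_i / Σ λ:
  PC1: 6/11 = 0.5455
  PC2: 5/11 = 0.4545

Step 3 — cumulative fraction after k components = (λ_1 + ... + λ_k) / Σ λ:
  k = 1: 6/11 = 0.5455
  k = 2: (6 + 5)/11 = 11/11 = 1

Summary (fraction, with percent):

explained: PC1 0.5455 (54.55%), PC2 0.4545 (45.45%);  cumulative: 0.5455, 1


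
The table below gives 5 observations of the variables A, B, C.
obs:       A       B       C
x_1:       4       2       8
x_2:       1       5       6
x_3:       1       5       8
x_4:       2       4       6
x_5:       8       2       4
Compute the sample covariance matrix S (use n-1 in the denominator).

Step 1 — column means:
  mean(A) = (4 + 1 + 1 + 2 + 8) / 5 = 16/5 = 3.2
  mean(B) = (2 + 5 + 5 + 4 + 2) / 5 = 18/5 = 3.6
  mean(C) = (8 + 6 + 8 + 6 + 4) / 5 = 32/5 = 6.4

Step 2 — sample covariance S[i,j] = (1/(n-1)) · Σ_k (x_{k,i} - mean_i) · (x_{k,j} - mean_j), with n-1 = 4.
  S[A,A] = ((0.8)·(0.8) + (-2.2)·(-2.2) + (-2.2)·(-2.2) + (-1.2)·(-1.2) + (4.8)·(4.8)) / 4 = 34.8/4 = 8.7
  S[A,B] = ((0.8)·(-1.6) + (-2.2)·(1.4) + (-2.2)·(1.4) + (-1.2)·(0.4) + (4.8)·(-1.6)) / 4 = -15.6/4 = -3.9
  S[A,C] = ((0.8)·(1.6) + (-2.2)·(-0.4) + (-2.2)·(1.6) + (-1.2)·(-0.4) + (4.8)·(-2.4)) / 4 = -12.4/4 = -3.1
  S[B,B] = ((-1.6)·(-1.6) + (1.4)·(1.4) + (1.4)·(1.4) + (0.4)·(0.4) + (-1.6)·(-1.6)) / 4 = 9.2/4 = 2.3
  S[B,C] = ((-1.6)·(1.6) + (1.4)·(-0.4) + (1.4)·(1.6) + (0.4)·(-0.4) + (-1.6)·(-2.4)) / 4 = 2.8/4 = 0.7
  S[C,C] = ((1.6)·(1.6) + (-0.4)·(-0.4) + (1.6)·(1.6) + (-0.4)·(-0.4) + (-2.4)·(-2.4)) / 4 = 11.2/4 = 2.8

S is symmetric (S[j,i] = S[i,j]). Assembling:

S = [[8.7, -3.9, -3.1],
 [-3.9, 2.3, 0.7],
 [-3.1, 0.7, 2.8]]


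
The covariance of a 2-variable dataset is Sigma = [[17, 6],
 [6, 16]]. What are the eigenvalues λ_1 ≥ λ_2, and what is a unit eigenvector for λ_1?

Step 1 — characteristic polynomial of 2×2 Sigma:
  det(Sigma - λI) = λ² - trace · λ + det = 0.
  trace = 17 + 16 = 33, det = 17·16 - (6)² = 236.
Step 2 — discriminant:
  Δ = trace² - 4·det = 1089 - 944 = 145.
Step 3 — eigenvalues:
  λ = (trace ± √Δ)/2 = (33 ± 12.0416)/2,
  λ_1 = 22.5208,  λ_2 = 10.4792.

Step 4 — unit eigenvector for λ_1: solve (Sigma - λ_1 I)v = 0. First row:
  (17 - 22.5208)·v_x + (6)·v_y = 0, i.e. (-5.5208)·v_x + (6)·v_y = 0,
  so v ∝ (b, λ_1 - a) = (6, 5.5208) = u.
  ||u|| = √((6)² + (5.5208)²) = √(66.4792) ≈ 8.1535,
  v_1 = u/||u|| ≈ (0.7359, 0.6771) (||v_1|| = 1).

λ_1 = 22.5208,  λ_2 = 10.4792;  v_1 ≈ (0.7359, 0.6771)


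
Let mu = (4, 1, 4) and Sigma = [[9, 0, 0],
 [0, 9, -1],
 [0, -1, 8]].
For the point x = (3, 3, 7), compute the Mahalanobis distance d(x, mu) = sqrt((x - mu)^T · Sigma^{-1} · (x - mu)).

Step 1 — centre the observation: (x - mu) = (-1, 2, 3).

Step 2 — invert Sigma (cofactor / det for 3×3, or solve directly):
  Sigma^{-1} = [[0.1111, 0, 0],
 [0, 0.1127, 0.0141],
 [0, 0.0141, 0.1268]].

Step 3 — form the quadratic (x - mu)^T · Sigma^{-1} · (x - mu):
  Sigma^{-1} · (x - mu) = (-0.1111, 0.2676, 0.4085).
  (x - mu)^T · [Sigma^{-1} · (x - mu)] = (-1)·(-0.1111) + (2)·(0.2676) + (3)·(0.4085) = 1.8717.

Step 4 — take square root: d = √(1.8717) ≈ 1.3681.

d(x, mu) = √(1.8717) ≈ 1.3681


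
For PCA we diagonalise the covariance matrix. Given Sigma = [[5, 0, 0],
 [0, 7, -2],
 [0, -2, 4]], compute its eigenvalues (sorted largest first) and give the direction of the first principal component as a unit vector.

Step 1 — characteristic polynomial p(λ) = det(λI - Sigma) = λ³ - tr·λ² + c_1·λ - det, where tr = trace, c_1 = sum of the principal 2×2 minors, det = det(Sigma):
  tr = 5 + 7 + 4 = 16,
  c_1 = (5·7 - (0)²) + (5·4 - (0)²) + (7·4 - (-2)²) = 35 + 20 + 24 = 79,
  det = 5·(7·4 - (-2)²) - (0)·((0)·4 - (-2)·(0)) + (0)·((0)·(-2) - 7·(0)) = 5·(24) - (0)·(0) + (0)·(0) = 120.
  So p(λ) = λ³ - 16λ² + 79λ - 120.
Step 2 — look for an integer root (rational root theorem: any rational root is an integer divisor of 120). Testing λ = 3:
  p(3) = 27 - 144 + 237 - 120 = 0  ✓
  Dividing out (λ - 3): p(λ) = (λ - 3)(λ² - 13λ + 40).
Step 3 — remaining eigenvalues from the quadratic λ² - 13λ + 40 = 0:
  Δ = 13² - 4·40 = 169 - 160 = 9,  λ = (13 ± √9)/2 = (13 ± 3)/2 = 8 or 5.
  Sorted: λ_1 = 8,  λ_2 = 5,  λ_3 = 3  (check: sum = 16 = tr ✓).

Step 4 — unit eigenvector for λ_1 = 8: v spans the null space of (Sigma - λ_1 I), whose rows are
  r_1 = (-3, 0, 0),  r_2 = (0, -1, -2),  r_3 = (0, -2, -4).
  v is orthogonal to every row, so take v ∝ r_1 × r_2 = ((0)·(-2) - (0)·(-1), (0)·(0) - (-3)·(-2), (-3)·(-1) - (0)·(0)) = (0, -6, 3).
  Rescale (divide by 3; multiply by -1 so the first nonzero entry is positive): u = (0, 2, -1).
  ||u|| = √((0)² + (2)² + (-1)²) = √(5) ≈ 2.2361,  v_1 = u/||u|| ≈ (0, 0.8944, -0.4472) (||v_1|| = 1).

λ_1 = 8,  λ_2 = 5,  λ_3 = 3;  v_1 ≈ (0, 0.8944, -0.4472)


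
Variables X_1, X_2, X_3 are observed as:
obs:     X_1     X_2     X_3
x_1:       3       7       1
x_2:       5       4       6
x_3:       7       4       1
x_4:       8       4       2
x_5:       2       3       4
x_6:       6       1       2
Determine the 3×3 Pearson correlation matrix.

Step 1 — column means:
  mean(X_1) = (3 + 5 + 7 + 8 + 2 + 6) / 6 = 31/6 = 5.1667
  mean(X_2) = (7 + 4 + 4 + 4 + 3 + 1) / 6 = 23/6 = 3.8333
  mean(X_3) = (1 + 6 + 1 + 2 + 4 + 2) / 6 = 16/6 = 2.6667

Step 2 — sample variances and covariances s[i,j] = (1/(n-1)) · Σ_k (x_{k,i} - mean_i) · (x_{k,j} - mean_j), with n-1 = 5:
  s[X_1,X_1] = ((-2.1667)·(-2.1667) + (-0.1667)·(-0.1667) + (1.8333)·(1.8333) + (2.8333)·(2.8333) + (-3.1667)·(-3.1667) + (0.8333)·(0.8333)) / 5 = 26.8333/5 = 5.3667
  s[X_1,X_2] = ((-2.1667)·(3.1667) + (-0.1667)·(0.1667) + (1.8333)·(0.1667) + (2.8333)·(0.1667) + (-3.1667)·(-0.8333) + (0.8333)·(-2.8333)) / 5 = -5.8333/5 = -1.1667
  s[X_1,X_3] = ((-2.1667)·(-1.6667) + (-0.1667)·(3.3333) + (1.8333)·(-1.6667) + (2.8333)·(-0.6667) + (-3.1667)·(1.3333) + (0.8333)·(-0.6667)) / 5 = -6.6667/5 = -1.3333
  s[X_2,X_2] = ((3.1667)·(3.1667) + (0.1667)·(0.1667) + (0.1667)·(0.1667) + (0.1667)·(0.1667) + (-0.8333)·(-0.8333) + (-2.8333)·(-2.8333)) / 5 = 18.8333/5 = 3.7667
  s[X_2,X_3] = ((3.1667)·(-1.6667) + (0.1667)·(3.3333) + (0.1667)·(-1.6667) + (0.1667)·(-0.6667) + (-0.8333)·(1.3333) + (-2.8333)·(-0.6667)) / 5 = -4.3333/5 = -0.8667
  s[X_3,X_3] = ((-1.6667)·(-1.6667) + (3.3333)·(3.3333) + (-1.6667)·(-1.6667) + (-0.6667)·(-0.6667) + (1.3333)·(1.3333) + (-0.6667)·(-0.6667)) / 5 = 19.3333/5 = 3.8667
  Sample standard deviations s_i = √(s[i,i]):
  s(X_1) = √(5.3667) = 2.3166
  s(X_2) = √(3.7667) = 1.9408
  s(X_3) = √(3.8667) = 1.9664

Step 3 — r_{ij} = s_{ij} / (s_i · s_j):
  r[X_1,X_1] = 1 (diagonal).
  r[X_1,X_2] = -1.1667 / (2.3166 · 1.9408) = -1.1667 / 4.496 = -0.2595
  r[X_1,X_3] = -1.3333 / (2.3166 · 1.9664) = -1.3333 / 4.5553 = -0.2927
  r[X_2,X_2] = 1 (diagonal).
  r[X_2,X_3] = -0.8667 / (1.9408 · 1.9664) = -0.8667 / 3.8163 = -0.2271
  r[X_3,X_3] = 1 (diagonal).

R is symmetric with unit diagonal. Assembling:

R = [[1, -0.2595, -0.2927],
 [-0.2595, 1, -0.2271],
 [-0.2927, -0.2271, 1]]
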